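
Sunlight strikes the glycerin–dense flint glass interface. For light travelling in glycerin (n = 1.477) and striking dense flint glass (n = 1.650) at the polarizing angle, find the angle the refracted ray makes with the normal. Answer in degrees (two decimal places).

θ_B = arctan(n₂/n₁) = arctan(1.650/1.477) = 48.17°.
At Brewster's angle the reflected and refracted rays are perpendicular, so θ_t = 90° − θ_B = 90° − 48.17° = 41.83°.

θ_t ≈ 41.83°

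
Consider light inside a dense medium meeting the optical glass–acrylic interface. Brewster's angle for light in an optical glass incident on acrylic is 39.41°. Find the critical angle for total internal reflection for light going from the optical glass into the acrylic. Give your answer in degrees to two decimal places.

θ_c ≈ 55.26°

n₂/n₁ = tan 39.41° = 0.8217; the critical angle satisfies sin θ_c = n₂/n₁.
θ_c = arcsin(0.8217) = 55.26°.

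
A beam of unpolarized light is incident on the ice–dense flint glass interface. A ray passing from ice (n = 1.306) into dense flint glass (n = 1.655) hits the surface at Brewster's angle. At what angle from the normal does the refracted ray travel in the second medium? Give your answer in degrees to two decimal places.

θ_t ≈ 38.28°

tan θ_B = n₂/n₁ = 1.655/1.306 = 1.2672, so θ_B = 51.72°.
The refracted ray is perpendicular to the reflected ray, so θ_t = 90° − θ_B = 38.28°.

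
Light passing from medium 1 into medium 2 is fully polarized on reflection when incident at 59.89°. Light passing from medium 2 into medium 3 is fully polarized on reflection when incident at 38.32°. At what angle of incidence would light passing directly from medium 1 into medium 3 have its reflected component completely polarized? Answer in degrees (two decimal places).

Each Brewster angle gives a ratio: n₂/n₁ = tan 59.89° = 1.7244, n₃/n₂ = tan 38.32° = 0.7903.
n₃/n₁ = 1.3628. Then tan θ_B(1→3) = n₃/n₁, so θ_B(1→3) = arctan(1.3628) = 53.73°.

θ_B ≈ 53.73°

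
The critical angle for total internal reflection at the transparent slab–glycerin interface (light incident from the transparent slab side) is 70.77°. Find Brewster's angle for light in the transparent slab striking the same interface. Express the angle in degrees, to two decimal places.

At the critical angle sin θ_c = n₂/n₁, giving n₂/n₁ = sin 70.77° = 0.9442.
Then tan θ_B = n₂/n₁ = 0.9442, so θ_B = arctan 0.9442 = 43.36°.

θ_B ≈ 43.36°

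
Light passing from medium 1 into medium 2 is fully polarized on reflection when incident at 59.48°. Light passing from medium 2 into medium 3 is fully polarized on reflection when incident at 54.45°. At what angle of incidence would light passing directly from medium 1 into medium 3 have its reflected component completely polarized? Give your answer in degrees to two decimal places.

θ_B ≈ 67.16°

tan θ_B(1→2) = n₂/n₁ = tan 59.48° = 1.6963.
tan θ_B(2→3) = n₃/n₂ = tan 54.45° = 1.3994.
n₃/n₁ = 2.3738. Then tan θ_B(1→3) = n₃/n₁, so θ_B(1→3) = arctan(2.3738) = 67.16°.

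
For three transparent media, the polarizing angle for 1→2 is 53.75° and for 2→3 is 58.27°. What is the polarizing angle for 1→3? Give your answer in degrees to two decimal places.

Each Brewster angle gives a ratio: n₂/n₁ = tan 53.75° = 1.3638, n₃/n₂ = tan 58.27° = 1.6172.
Multiplying, n₃/n₁ = 1.3638 × 1.6172 = 2.2056, and θ_B(1→3) = arctan 2.2056 = 65.61°.

θ_B ≈ 65.61°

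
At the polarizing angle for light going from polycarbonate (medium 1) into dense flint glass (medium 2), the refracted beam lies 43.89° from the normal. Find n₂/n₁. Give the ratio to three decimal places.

n₂/n₁ ≈ 1.040

θ_B + θ_t = 90°, so θ_B = 90° − 43.89° = 46.11°.
tan θ_B = n₂/n₁, so n₂/n₁ = tan 46.11° = 1.040.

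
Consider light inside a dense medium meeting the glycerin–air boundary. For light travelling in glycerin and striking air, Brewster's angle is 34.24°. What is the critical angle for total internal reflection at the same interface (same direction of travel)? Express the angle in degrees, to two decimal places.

tan θ_B = n₂/n₁ = tan 34.24° = 0.6806.
Total internal reflection: sin θ_c = n₂/n₁ = 0.6806.
θ_c = arcsin(0.6806) = 42.89°.

θ_c ≈ 42.89°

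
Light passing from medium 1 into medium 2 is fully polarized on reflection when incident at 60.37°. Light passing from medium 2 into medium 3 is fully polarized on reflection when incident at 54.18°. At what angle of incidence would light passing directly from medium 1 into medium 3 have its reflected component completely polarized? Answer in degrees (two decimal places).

θ_B ≈ 67.68°

Each Brewster angle gives a ratio: n₂/n₁ = tan 60.37° = 1.7582, n₃/n₂ = tan 54.18° = 1.3855.
n₃/n₁ = 2.4360. Then tan θ_B(1→3) = n₃/n₁, so θ_B(1→3) = arctan(2.4360) = 67.68°.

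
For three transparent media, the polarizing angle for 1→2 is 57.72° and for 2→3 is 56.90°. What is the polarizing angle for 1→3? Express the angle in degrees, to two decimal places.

θ_B ≈ 67.62°

n₂/n₁ = tan 57.72° = 1.5831 and n₃/n₂ = tan 56.90° = 1.5340.
So n₃/n₁ = (n₂/n₁)(n₃/n₂) = 1.5831 × 1.5340 = 2.4284.
θ_B(1→3) = arctan(2.4284) = 67.62°.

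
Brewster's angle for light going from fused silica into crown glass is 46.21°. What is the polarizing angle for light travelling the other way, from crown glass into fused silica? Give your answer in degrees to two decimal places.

θ_B' ≈ 43.79°

tan θ_B' = n₁/n₂ = 1/tan θ_B, so θ_B' = 90° − θ_B.
θ_B' = 90° − 46.21° = 43.79°.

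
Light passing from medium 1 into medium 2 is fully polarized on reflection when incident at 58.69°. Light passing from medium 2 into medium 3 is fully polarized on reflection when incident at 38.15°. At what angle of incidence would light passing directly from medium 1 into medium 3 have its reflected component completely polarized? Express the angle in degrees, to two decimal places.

θ_B ≈ 52.25°

Each Brewster angle gives a ratio: n₂/n₁ = tan 58.69° = 1.6441, n₃/n₂ = tan 38.15° = 0.7855.
Multiplying, n₃/n₁ = 1.6441 × 0.7855 = 1.2914, and θ_B(1→3) = arctan 1.2914 = 52.25°.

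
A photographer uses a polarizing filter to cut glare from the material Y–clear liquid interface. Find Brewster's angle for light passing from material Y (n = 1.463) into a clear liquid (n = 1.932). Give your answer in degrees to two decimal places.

tan θ_B = n₂/n₁ = 1.932/1.463 = 1.3206. Taking the arctangent, θ_B = 52.87°.

θ_B ≈ 52.87°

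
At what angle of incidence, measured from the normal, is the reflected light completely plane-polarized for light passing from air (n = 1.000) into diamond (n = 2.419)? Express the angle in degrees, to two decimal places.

Here n₂/n₁ = 2.419/1.000 = 2.4190, and Brewster's law gives tan θ_B = n₂/n₁.
θ_B = arctan(2.4190) = 67.54°.

θ_B ≈ 67.54°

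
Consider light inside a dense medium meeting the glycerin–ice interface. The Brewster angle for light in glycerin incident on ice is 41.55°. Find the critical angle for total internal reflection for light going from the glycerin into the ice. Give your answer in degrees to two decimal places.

θ_c ≈ 62.41°

n₂/n₁ = tan 41.55° = 0.8863; the critical angle satisfies sin θ_c = n₂/n₁.
θ_c = arcsin(0.8863) = 62.41°.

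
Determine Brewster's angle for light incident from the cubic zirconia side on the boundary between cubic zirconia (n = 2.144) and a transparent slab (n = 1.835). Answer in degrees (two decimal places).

θ_B ≈ 40.56°

The reflected p-component vanishes when tan θ_B = n₂/n₁.
tan θ_B = n₂/n₁ = 1.835/2.144 = 0.8559.
θ_B = arctan(0.8559) = 40.56°.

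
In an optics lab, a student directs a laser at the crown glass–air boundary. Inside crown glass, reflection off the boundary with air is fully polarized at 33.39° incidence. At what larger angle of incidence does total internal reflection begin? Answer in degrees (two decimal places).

tan θ_B = n₂/n₁ = tan 33.39° = 0.6591.
Total internal reflection: sin θ_c = n₂/n₁ = 0.6591.
θ_c = arcsin(0.6591) = 41.23°.

θ_c ≈ 41.23°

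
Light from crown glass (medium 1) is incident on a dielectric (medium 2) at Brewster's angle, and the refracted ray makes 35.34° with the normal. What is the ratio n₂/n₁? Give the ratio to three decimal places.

n₂/n₁ ≈ 1.410

At Brewster incidence θ_B = 90° − θ_t = 90° − 35.34° = 54.66°.
Then n₂/n₁ = tan θ_B = tan 54.66° = 1.410.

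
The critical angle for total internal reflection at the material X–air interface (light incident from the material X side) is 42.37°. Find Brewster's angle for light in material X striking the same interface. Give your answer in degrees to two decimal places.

n₂/n₁ = sin θ_c = sin 42.37° = 0.6739.
tan θ_B equals the same ratio, so θ_B = arctan(0.6739) = 33.98°.

θ_B ≈ 33.98°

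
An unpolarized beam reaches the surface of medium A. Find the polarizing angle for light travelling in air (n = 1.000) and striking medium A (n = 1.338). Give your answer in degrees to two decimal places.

θ_B ≈ 53.23°

Here n₂/n₁ = 1.338/1.000 = 1.3380, and Brewster's law gives tan θ_B = n₂/n₁.
So θ_B = arctan 1.3380 = 53.23°.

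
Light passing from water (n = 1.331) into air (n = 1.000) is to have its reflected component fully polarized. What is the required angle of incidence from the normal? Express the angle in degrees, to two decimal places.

Here n₂/n₁ = 1.000/1.331 = 0.7513, and Brewster's law gives tan θ_B = n₂/n₁.
So θ_B = arctan 0.7513 = 36.92°.

θ_B ≈ 36.92°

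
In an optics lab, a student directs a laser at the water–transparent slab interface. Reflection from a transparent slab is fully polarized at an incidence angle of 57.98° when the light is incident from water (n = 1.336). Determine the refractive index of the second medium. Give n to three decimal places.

n ≈ 2.136

Brewster's law: tan θ_B = n₂/n₁ (light incident in water, refracted into a transparent slab).
n₂ = n₁ tan θ_B = 1.336 × tan 57.98° = 2.136.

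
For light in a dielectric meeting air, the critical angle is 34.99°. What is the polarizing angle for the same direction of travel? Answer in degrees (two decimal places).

sin θ_c = n₂/n₁, so n₂/n₁ = sin 34.99° = 0.5734.
Brewster: tan θ_B = n₂/n₁ = 0.5734.
θ_B = arctan(0.5734) = 29.83°.

θ_B ≈ 29.83°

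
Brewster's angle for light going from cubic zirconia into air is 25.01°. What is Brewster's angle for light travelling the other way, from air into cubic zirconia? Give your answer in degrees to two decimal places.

θ_B' ≈ 64.99°

Reversing the direction swaps n₁ and n₂, so tan θ_B' = 1/tan θ_B and θ_B' = 90° − θ_B.
Hence θ_B' = 90° − 25.01° = 64.99°.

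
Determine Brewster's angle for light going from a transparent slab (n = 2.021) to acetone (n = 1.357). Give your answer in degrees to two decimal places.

θ_B ≈ 33.88°

The reflected p-component vanishes when tan θ_B = n₂/n₁.
Here n₂/n₁ = 1.357/2.021 = 0.6714, and Brewster's law gives tan θ_B = n₂/n₁. Taking the arctangent, θ_B = 33.88°.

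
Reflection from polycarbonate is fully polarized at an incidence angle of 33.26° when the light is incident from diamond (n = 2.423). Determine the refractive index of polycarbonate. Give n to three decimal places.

n ≈ 1.589

Brewster's law: tan θ_B = n₂/n₁ (light incident in diamond, refracted into polycarbonate).
n₂ = n₁ tan θ_B = 2.423 × tan 33.26° = 1.589.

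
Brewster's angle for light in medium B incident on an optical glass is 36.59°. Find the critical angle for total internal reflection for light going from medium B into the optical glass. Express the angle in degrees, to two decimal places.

From Brewster, n₂/n₁ = tan θ_B = tan 36.59° = 0.7424.
Then sin θ_c = n₂/n₁ = 0.7424, so θ_c = arcsin 0.7424 = 47.94°.

θ_c ≈ 47.94°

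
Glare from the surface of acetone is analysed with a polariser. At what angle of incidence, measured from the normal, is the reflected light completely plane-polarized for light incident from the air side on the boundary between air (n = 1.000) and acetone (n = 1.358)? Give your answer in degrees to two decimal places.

tan θ_B = n₂/n₁ = 1.358/1.000 = 1.3580.
θ_B = arctan(1.3580) = 53.63°.

θ_B ≈ 53.63°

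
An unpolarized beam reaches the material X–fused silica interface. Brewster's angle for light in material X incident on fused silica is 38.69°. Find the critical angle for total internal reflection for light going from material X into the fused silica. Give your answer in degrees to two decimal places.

θ_c ≈ 53.21°

tan θ_B = n₂/n₁ = tan 38.69° = 0.8009.
Total internal reflection: sin θ_c = n₂/n₁ = 0.8009.
θ_c = arcsin(0.8009) = 53.21°.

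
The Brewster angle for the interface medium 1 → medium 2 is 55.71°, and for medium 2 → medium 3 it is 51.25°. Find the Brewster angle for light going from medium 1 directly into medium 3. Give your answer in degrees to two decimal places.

θ_B ≈ 61.31°

Each Brewster angle gives a ratio: n₂/n₁ = tan 55.71° = 1.4665, n₃/n₂ = tan 51.25° = 1.2460.
n₃/n₁ = 1.8272. Then tan θ_B(1→3) = n₃/n₁, so θ_B(1→3) = arctan(1.8272) = 61.31°.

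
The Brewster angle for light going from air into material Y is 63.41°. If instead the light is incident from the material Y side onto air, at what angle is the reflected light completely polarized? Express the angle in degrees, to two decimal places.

tan θ_B' = n₁/n₂ = 1/tan θ_B, so θ_B' = 90° − θ_B.
θ_B' = 90° − 63.41° = 26.59°.

θ_B' ≈ 26.59°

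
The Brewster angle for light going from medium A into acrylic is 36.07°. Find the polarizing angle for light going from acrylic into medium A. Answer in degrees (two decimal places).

θ_B' ≈ 53.93°

Reversing the direction swaps n₁ and n₂, so tan θ_B' = 1/tan θ_B and θ_B' = 90° − θ_B.
Hence θ_B' = 90° − 36.07° = 53.93°.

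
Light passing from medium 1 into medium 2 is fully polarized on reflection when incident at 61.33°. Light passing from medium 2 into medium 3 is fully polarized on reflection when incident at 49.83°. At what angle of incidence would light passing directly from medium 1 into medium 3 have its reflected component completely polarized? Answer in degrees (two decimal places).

θ_B ≈ 65.22°

Each Brewster angle gives a ratio: n₂/n₁ = tan 61.33° = 1.8288, n₃/n₂ = tan 49.83° = 1.1846.
Multiplying, n₃/n₁ = 1.8288 × 1.1846 = 2.1664, and θ_B(1→3) = arctan 2.1664 = 65.22°.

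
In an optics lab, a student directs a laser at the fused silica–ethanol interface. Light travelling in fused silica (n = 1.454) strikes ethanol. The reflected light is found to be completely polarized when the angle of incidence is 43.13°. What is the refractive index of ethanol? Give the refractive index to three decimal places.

Full polarization of the reflected beam means tan θ_B = n₂/n₁, where n₁ is the incident medium (fused silica).
n₂ = n₁ tan θ_B = 1.454 × tan 43.13° = 1.362.

n ≈ 1.362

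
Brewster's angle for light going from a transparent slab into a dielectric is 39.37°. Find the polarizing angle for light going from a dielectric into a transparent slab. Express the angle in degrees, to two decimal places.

tan θ_B' = n₁/n₂ = 1/tan θ_B, so θ_B' = 90° − θ_B.
θ_B' = 90° − 39.37° = 50.63°.

θ_B' ≈ 50.63°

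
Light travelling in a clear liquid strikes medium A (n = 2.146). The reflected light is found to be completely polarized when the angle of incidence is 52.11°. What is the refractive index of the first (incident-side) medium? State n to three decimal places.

n ≈ 1.670

Full polarization of the reflected beam means tan θ_B = n₂/n₁, where n₁ is the incident medium (a clear liquid).
n₁ = n₂ / tan θ_B = 2.146 / tan 52.11° = 1.670.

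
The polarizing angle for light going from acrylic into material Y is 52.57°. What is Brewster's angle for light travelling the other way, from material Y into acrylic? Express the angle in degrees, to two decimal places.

θ_B' ≈ 37.43°

The two Brewster angles are complementary: θ_B' = 90° − θ_B = 90° − 52.57° = 37.43°.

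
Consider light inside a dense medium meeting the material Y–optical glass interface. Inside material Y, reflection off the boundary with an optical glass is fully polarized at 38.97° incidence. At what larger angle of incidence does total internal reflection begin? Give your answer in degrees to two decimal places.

θ_c ≈ 53.99°

tan θ_B = n₂/n₁ = tan 38.97° = 0.8089.
Total internal reflection: sin θ_c = n₂/n₁ = 0.8089.
θ_c = arcsin(0.8089) = 53.99°.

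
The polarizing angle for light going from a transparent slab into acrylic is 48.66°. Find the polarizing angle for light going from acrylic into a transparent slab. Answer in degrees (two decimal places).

tan θ_B' = n₁/n₂ = 1/tan θ_B, so θ_B' = 90° − θ_B.
θ_B' = 90° − 48.66° = 41.34°.

θ_B' ≈ 41.34°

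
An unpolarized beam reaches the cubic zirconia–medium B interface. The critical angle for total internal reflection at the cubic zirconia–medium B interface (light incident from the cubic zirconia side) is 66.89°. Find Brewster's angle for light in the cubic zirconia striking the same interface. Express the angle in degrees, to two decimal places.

θ_B ≈ 42.61°

sin θ_c = n₂/n₁, so n₂/n₁ = sin 66.89° = 0.9198.
Brewster: tan θ_B = n₂/n₁ = 0.9198.
θ_B = arctan(0.9198) = 42.61°.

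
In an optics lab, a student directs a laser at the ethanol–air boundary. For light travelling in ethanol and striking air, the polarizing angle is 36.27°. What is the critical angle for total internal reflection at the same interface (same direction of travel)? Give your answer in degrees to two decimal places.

tan θ_B = n₂/n₁ = tan 36.27° = 0.7338.
Total internal reflection: sin θ_c = n₂/n₁ = 0.7338.
θ_c = arcsin(0.7338) = 47.20°.

θ_c ≈ 47.20°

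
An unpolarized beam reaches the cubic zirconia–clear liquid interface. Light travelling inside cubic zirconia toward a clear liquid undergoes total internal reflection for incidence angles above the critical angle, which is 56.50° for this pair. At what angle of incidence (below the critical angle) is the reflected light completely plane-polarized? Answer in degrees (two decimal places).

n₂/n₁ = sin θ_c = sin 56.50° = 0.8339.
tan θ_B equals the same ratio, so θ_B = arctan(0.8339) = 39.82°.

θ_B ≈ 39.82°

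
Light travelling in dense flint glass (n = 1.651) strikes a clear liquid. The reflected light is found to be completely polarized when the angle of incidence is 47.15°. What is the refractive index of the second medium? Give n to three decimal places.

At Brewster's angle, tan θ_B = n₂/n₁ with n₁ on the incident side (dense flint glass) and n₂ on the transmitted side (a clear liquid).
n₂ = n₁ tan θ_B = 1.651 × tan 47.15° = 1.780.

n ≈ 1.780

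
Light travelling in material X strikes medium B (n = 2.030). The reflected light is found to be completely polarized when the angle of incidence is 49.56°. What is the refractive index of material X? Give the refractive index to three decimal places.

Brewster's law: tan θ_B = n₂/n₁ (light incident in material X, refracted into medium B).
n₁ = n₂ / tan θ_B = 2.030 / tan 49.56° = 1.730.

n ≈ 1.730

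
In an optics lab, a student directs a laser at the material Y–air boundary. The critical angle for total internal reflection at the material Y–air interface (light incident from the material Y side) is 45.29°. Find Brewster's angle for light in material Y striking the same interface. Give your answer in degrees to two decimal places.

At the critical angle sin θ_c = n₂/n₁, giving n₂/n₁ = sin 45.29° = 0.7107.
Then tan θ_B = n₂/n₁ = 0.7107, so θ_B = arctan 0.7107 = 35.40°.

θ_B ≈ 35.40°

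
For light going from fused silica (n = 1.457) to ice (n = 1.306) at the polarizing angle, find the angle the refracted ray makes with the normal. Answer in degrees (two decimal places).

tan θ_B = n₂/n₁ = 1.306/1.457 = 0.8964, so θ_B = 41.87°.
Since θ_B + θ_t = 90° at Brewster incidence, θ_t = 90° − 41.87° = 48.13°.

θ_t ≈ 48.13°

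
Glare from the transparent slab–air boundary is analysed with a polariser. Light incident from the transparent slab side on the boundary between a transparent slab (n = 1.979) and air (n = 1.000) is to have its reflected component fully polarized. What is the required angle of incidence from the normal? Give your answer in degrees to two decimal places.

θ_B ≈ 26.81°

The reflected p-component vanishes when tan θ_B = n₂/n₁.
tan θ_B = n₂/n₁ = 1.000/1.979 = 0.5053. Taking the arctangent, θ_B = 26.81°.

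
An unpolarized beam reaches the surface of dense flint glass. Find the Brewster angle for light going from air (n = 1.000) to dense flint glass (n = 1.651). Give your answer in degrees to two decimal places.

Brewster's condition: tan θ_B = n₂/n₁ = 1.651/1.000 = 1.6510.
So θ_B = arctan 1.6510 = 58.80°.

θ_B ≈ 58.80°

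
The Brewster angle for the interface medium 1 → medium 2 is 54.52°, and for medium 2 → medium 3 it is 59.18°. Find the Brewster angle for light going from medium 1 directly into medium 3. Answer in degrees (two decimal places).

tan θ_B(1→2) = n₂/n₁ = tan 54.52° = 1.4030.
tan θ_B(2→3) = n₃/n₂ = tan 59.18° = 1.6762.
Multiplying, n₃/n₁ = 1.4030 × 1.6762 = 2.3517, and θ_B(1→3) = arctan 2.3517 = 66.96°.

θ_B ≈ 66.96°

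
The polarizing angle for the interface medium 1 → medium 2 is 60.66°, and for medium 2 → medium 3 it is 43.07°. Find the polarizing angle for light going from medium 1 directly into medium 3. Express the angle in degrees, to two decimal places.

n₂/n₁ = tan 60.66° = 1.7791 and n₃/n₂ = tan 43.07° = 0.9348.
So n₃/n₁ = (n₂/n₁)(n₃/n₂) = 1.7791 × 0.9348 = 1.6631.
θ_B(1→3) = arctan(1.6631) = 58.98°.

θ_B ≈ 58.98°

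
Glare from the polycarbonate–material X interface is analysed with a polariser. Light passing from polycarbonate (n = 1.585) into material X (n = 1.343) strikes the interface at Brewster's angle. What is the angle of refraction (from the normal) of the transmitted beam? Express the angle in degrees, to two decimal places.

First find Brewster's angle: tan θ_B = 1.343/1.585 = 0.8473, giving θ_B = 40.28°.
At Brewster's angle the reflected and refracted rays are perpendicular, so θ_t = 90° − θ_B = 90° − 40.28° = 49.72°.

θ_t ≈ 49.72°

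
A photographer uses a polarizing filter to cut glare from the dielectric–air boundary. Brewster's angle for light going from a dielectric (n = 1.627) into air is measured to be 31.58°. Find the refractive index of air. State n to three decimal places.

At Brewster's angle, tan θ_B = n₂/n₁ with n₁ on the incident side (a dielectric) and n₂ on the transmitted side (air).
n₂ = n₁ tan θ_B = 1.627 × tan 31.58° = 1.000.

n ≈ 1.000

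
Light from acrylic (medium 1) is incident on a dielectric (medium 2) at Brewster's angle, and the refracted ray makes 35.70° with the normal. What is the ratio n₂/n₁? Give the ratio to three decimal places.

n₂/n₁ ≈ 1.392

At Brewster incidence θ_B = 90° − θ_t = 90° − 35.70° = 54.30°.
Then n₂/n₁ = tan θ_B = tan 54.30° = 1.392.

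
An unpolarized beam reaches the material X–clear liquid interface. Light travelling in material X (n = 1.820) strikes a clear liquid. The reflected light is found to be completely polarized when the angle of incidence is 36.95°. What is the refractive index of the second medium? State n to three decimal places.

n ≈ 1.369

Brewster's law: tan θ_B = n₂/n₁ (light incident in material X, refracted into a clear liquid).
n₂ = n₁ tan θ_B = 1.820 × tan 36.95° = 1.369.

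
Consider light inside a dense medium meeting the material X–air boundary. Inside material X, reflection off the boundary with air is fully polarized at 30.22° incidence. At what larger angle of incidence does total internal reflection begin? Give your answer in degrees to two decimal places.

θ_c ≈ 35.63°

tan θ_B = n₂/n₁ = tan 30.22° = 0.5825.
Total internal reflection: sin θ_c = n₂/n₁ = 0.5825.
θ_c = arcsin(0.5825) = 35.63°.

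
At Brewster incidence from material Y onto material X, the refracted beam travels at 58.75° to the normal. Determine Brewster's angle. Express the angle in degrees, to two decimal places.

Since the reflected and refracted rays are at right angles at the polarizing angle, θ_B + θ_t = 90°.
So θ_B = 90° − θ_t = 90° − 58.75° = 31.25°.

θ_B ≈ 31.25°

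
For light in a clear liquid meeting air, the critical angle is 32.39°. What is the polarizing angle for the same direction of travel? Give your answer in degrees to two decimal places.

n₂/n₁ = sin θ_c = sin 32.39° = 0.5357.
tan θ_B equals the same ratio, so θ_B = arctan(0.5357) = 28.18°.

θ_B ≈ 28.18°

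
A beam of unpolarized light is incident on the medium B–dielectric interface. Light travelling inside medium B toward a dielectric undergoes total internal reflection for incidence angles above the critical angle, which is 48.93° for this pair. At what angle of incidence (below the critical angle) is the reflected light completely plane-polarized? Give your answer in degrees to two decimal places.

At the critical angle sin θ_c = n₂/n₁, giving n₂/n₁ = sin 48.93° = 0.7539.
Then tan θ_B = n₂/n₁ = 0.7539, so θ_B = arctan 0.7539 = 37.01°.

θ_B ≈ 37.01°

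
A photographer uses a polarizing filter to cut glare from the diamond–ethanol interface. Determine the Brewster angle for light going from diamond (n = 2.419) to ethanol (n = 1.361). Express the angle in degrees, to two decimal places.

The reflected p-component vanishes when tan θ_B = n₂/n₁.
tan θ_B = n₂/n₁ = 1.361/2.419 = 0.5626. Taking the arctangent, θ_B = 29.36°.

θ_B ≈ 29.36°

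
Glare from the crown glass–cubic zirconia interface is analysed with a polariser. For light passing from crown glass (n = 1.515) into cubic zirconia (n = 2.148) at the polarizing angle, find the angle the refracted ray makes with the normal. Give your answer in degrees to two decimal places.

θ_B = arctan(n₂/n₁) = arctan(2.148/1.515) = 54.80°.
The refracted ray is perpendicular to the reflected ray, so θ_t = 90° − θ_B = 35.20°.

θ_t ≈ 35.20°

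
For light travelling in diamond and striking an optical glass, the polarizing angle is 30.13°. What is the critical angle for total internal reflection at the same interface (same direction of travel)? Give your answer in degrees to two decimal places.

θ_c ≈ 35.48°

tan θ_B = n₂/n₁ = tan 30.13° = 0.5804.
Total internal reflection: sin θ_c = n₂/n₁ = 0.5804.
θ_c = arcsin(0.5804) = 35.48°.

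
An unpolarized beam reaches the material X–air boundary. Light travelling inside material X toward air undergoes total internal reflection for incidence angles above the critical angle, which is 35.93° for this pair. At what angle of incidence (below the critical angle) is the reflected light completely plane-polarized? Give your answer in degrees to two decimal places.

n₂/n₁ = sin θ_c = sin 35.93° = 0.5868.
tan θ_B equals the same ratio, so θ_B = arctan(0.5868) = 30.40°.

θ_B ≈ 30.40°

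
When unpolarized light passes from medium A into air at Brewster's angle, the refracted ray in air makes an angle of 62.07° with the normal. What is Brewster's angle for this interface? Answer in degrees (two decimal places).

θ_B ≈ 27.93°

Brewster's condition makes the reflected and refracted beams perpendicular: θ_B + θ_t = 90°.
So θ_B = 90° − θ_t = 90° − 62.07° = 27.93°.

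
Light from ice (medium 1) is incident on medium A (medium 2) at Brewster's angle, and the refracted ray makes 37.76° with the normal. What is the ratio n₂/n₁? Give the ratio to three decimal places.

n₂/n₁ ≈ 1.291

θ_B + θ_t = 90°, so θ_B = 90° − 37.76° = 52.24°.
Then n₂/n₁ = tan θ_B = tan 52.24° = 1.291.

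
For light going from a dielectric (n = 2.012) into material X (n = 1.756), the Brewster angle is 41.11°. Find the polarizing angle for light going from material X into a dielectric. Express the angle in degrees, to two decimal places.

tan θ_B' = n₁/n₂ = 1/tan θ_B, so θ_B' = 90° − θ_B.
θ_B' = 90° − 41.11° = 48.89°.

θ_B' ≈ 48.89°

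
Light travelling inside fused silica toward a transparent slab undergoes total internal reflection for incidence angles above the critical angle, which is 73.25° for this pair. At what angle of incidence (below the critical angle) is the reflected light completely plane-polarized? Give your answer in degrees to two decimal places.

At the critical angle sin θ_c = n₂/n₁, giving n₂/n₁ = sin 73.25° = 0.9576.
Then tan θ_B = n₂/n₁ = 0.9576, so θ_B = arctan 0.9576 = 43.76°.

θ_B ≈ 43.76°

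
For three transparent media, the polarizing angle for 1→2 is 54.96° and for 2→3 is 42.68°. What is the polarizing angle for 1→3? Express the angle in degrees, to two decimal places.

θ_B ≈ 52.75°

tan θ_B(1→2) = n₂/n₁ = tan 54.96° = 1.4260.
tan θ_B(2→3) = n₃/n₂ = tan 42.68° = 0.9221.
n₃/n₁ = 1.3150. Then tan θ_B(1→3) = n₃/n₁, so θ_B(1→3) = arctan(1.3150) = 52.75°.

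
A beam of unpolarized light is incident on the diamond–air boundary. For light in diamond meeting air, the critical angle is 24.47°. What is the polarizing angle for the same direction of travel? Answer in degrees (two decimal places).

n₂/n₁ = sin θ_c = sin 24.47° = 0.4142.
tan θ_B equals the same ratio, so θ_B = arctan(0.4142) = 22.50°.

θ_B ≈ 22.50°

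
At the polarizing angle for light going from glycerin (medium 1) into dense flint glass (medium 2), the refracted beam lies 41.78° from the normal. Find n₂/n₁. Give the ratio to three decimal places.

n₂/n₁ ≈ 1.119

At Brewster incidence θ_B = 90° − θ_t = 90° − 41.78° = 48.22°.
tan θ_B = n₂/n₁, so n₂/n₁ = tan 48.22° = 1.119.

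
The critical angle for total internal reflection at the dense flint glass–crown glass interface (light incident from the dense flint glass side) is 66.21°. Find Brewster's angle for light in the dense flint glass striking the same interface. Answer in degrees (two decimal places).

At the critical angle sin θ_c = n₂/n₁, giving n₂/n₁ = sin 66.21° = 0.9150.
Then tan θ_B = n₂/n₁ = 0.9150, so θ_B = arctan 0.9150 = 42.46°.

θ_B ≈ 42.46°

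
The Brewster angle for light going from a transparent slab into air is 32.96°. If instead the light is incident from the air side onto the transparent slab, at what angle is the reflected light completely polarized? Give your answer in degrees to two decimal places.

tan θ_B' = n₁/n₂ = 1/tan θ_B, so θ_B' = 90° − θ_B.
θ_B' = 90° − 32.96° = 57.04°.

θ_B' ≈ 57.04°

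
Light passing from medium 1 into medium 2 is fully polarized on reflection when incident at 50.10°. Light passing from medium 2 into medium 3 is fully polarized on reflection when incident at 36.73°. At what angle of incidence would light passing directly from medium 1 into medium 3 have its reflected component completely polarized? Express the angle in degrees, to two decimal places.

θ_B ≈ 41.75°

n₂/n₁ = tan 50.10° = 1.1960 and n₃/n₂ = tan 36.73° = 0.7462.
n₃/n₁ = 0.8924. Then tan θ_B(1→3) = n₃/n₁, so θ_B(1→3) = arctan(0.8924) = 41.75°.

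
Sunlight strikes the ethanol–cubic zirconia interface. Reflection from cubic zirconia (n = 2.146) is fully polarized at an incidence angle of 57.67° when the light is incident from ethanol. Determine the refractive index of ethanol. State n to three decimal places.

n ≈ 1.358

At Brewster's angle, tan θ_B = n₂/n₁ with n₁ on the incident side (ethanol) and n₂ on the transmitted side (cubic zirconia).
n₁ = n₂ / tan θ_B = 2.146 / tan 57.67° = 1.358.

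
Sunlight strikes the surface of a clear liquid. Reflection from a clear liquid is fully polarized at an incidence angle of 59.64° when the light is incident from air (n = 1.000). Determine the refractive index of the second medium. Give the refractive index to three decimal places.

n ≈ 1.707

Full polarization of the reflected beam means tan θ_B = n₂/n₁, where n₁ is the incident medium (air).
n₂ = n₁ tan θ_B = 1.000 × tan 59.64° = 1.707.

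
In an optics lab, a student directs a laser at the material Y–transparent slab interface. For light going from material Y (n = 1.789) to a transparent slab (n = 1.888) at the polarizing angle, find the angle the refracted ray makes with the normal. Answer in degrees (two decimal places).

θ_B = arctan(n₂/n₁) = arctan(1.888/1.789) = 46.54°.
The refracted ray is perpendicular to the reflected ray, so θ_t = 90° − θ_B = 43.46°.

θ_t ≈ 43.46°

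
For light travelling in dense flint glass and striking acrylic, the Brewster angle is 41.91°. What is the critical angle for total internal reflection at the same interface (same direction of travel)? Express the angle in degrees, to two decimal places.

θ_c ≈ 63.84°

From Brewster, n₂/n₁ = tan θ_B = tan 41.91° = 0.8976.
Then sin θ_c = n₂/n₁ = 0.8976, so θ_c = arcsin 0.8976 = 63.84°.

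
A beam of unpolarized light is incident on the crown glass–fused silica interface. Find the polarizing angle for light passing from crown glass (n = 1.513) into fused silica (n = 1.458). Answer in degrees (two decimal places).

θ_B ≈ 43.94°

Brewster's condition: tan θ_B = n₂/n₁ = 1.458/1.513 = 0.9636.
So θ_B = arctan 0.9636 = 43.94°.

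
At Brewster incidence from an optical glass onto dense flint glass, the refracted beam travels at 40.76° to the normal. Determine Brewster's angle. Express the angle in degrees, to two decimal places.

At Brewster's angle the reflected and refracted rays are perpendicular, so θ_B + θ_t = 90°.
So θ_B = 90° − θ_t = 90° − 40.76° = 49.24°.

θ_B ≈ 49.24°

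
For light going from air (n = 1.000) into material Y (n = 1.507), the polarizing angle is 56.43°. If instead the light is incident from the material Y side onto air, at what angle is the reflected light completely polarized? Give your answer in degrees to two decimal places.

θ_B' ≈ 33.57°

tan θ_B' = n₁/n₂ = 1/tan θ_B, so θ_B' = 90° − θ_B.
θ_B' = 90° − 56.43° = 33.57°.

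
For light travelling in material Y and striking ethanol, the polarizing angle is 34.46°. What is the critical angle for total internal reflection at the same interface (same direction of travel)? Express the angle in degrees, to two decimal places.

From Brewster, n₂/n₁ = tan θ_B = tan 34.46° = 0.6863.
Then sin θ_c = n₂/n₁ = 0.6863, so θ_c = arcsin 0.6863 = 43.33°.

θ_c ≈ 43.33°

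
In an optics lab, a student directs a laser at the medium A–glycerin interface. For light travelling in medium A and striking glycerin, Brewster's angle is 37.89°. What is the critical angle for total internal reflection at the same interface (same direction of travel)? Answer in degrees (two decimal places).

θ_c ≈ 51.10°

n₂/n₁ = tan 37.89° = 0.7782; the critical angle satisfies sin θ_c = n₂/n₁.
θ_c = arcsin(0.7782) = 51.10°.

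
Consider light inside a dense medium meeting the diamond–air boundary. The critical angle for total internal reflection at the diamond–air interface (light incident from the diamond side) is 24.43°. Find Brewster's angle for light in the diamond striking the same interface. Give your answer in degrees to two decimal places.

At the critical angle sin θ_c = n₂/n₁, giving n₂/n₁ = sin 24.43° = 0.4136.
Then tan θ_B = n₂/n₁ = 0.4136, so θ_B = arctan 0.4136 = 22.47°.

θ_B ≈ 22.47°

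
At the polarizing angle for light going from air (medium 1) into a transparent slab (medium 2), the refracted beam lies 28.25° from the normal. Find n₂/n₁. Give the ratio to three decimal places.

θ_B + θ_t = 90°, so θ_B = 90° − 28.25° = 61.75°.
Then n₂/n₁ = tan θ_B = tan 61.75° = 1.861.

n₂/n₁ ≈ 1.861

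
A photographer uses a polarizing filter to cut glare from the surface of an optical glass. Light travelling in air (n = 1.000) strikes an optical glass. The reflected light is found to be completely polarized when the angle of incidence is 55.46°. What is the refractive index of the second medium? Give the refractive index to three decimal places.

n ≈ 1.453

Full polarization of the reflected beam means tan θ_B = n₂/n₁, where n₁ is the incident medium (air).
n₂ = n₁ tan θ_B = 1.000 × tan 55.46° = 1.453.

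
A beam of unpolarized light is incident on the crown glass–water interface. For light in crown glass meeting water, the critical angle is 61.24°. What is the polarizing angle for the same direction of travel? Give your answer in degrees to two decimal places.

θ_B ≈ 41.24°

n₂/n₁ = sin θ_c = sin 61.24° = 0.8766.
tan θ_B equals the same ratio, so θ_B = arctan(0.8766) = 41.24°.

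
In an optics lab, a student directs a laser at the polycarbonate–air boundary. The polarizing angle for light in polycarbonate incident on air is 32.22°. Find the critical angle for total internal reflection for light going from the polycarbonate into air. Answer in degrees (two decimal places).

θ_c ≈ 39.07°

From Brewster, n₂/n₁ = tan θ_B = tan 32.22° = 0.6302.
Then sin θ_c = n₂/n₁ = 0.6302, so θ_c = arcsin 0.6302 = 39.07°.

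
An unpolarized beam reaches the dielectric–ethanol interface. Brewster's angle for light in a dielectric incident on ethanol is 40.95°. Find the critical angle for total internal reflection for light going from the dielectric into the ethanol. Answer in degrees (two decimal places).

θ_c ≈ 60.20°

tan θ_B = n₂/n₁ = tan 40.95° = 0.8678.
Total internal reflection: sin θ_c = n₂/n₁ = 0.8678.
θ_c = arcsin(0.8678) = 60.20°.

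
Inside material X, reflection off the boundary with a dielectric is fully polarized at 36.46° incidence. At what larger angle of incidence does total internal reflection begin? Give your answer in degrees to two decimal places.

θ_c ≈ 47.64°

From Brewster, n₂/n₁ = tan θ_B = tan 36.46° = 0.7389.
Then sin θ_c = n₂/n₁ = 0.7389, so θ_c = arcsin 0.7389 = 47.64°.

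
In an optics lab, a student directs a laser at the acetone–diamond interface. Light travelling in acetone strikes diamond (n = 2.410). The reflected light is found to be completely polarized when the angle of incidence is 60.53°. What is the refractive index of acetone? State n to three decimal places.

n ≈ 1.362

Full polarization of the reflected beam means tan θ_B = n₂/n₁, where n₁ is the incident medium (acetone).
n₁ = n₂ / tan θ_B = 2.410 / tan 60.53° = 1.362.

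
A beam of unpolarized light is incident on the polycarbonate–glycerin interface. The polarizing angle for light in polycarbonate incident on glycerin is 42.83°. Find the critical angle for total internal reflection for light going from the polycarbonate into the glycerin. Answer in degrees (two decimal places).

θ_c ≈ 67.97°

tan θ_B = n₂/n₁ = tan 42.83° = 0.9270.
Total internal reflection: sin θ_c = n₂/n₁ = 0.9270.
θ_c = arcsin(0.9270) = 67.97°.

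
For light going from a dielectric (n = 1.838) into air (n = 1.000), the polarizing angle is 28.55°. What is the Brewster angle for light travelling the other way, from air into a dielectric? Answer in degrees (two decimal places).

Reversing the direction swaps n₁ and n₂, so tan θ_B' = 1/tan θ_B and θ_B' = 90° − θ_B.
Hence θ_B' = 90° − 28.55° = 61.45°.

θ_B' ≈ 61.45°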